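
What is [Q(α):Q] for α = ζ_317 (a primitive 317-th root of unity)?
[Q(α):Q] = 316

The minimal polynomial of ζ_317 over Q is the 317-th cyclotomic polynomial Φ_317(x), which is irreducible over Q and has degree φ(317) = 316. Hence [Q(α):Q] = φ(317) = 316.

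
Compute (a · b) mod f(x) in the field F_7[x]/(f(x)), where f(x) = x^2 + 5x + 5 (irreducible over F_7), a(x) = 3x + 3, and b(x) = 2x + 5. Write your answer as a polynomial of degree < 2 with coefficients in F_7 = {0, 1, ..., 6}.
a · b ≡ 5x + 6 (mod f(x))

Multiply in F_7[x]: a(x)·b(x) = (3x + 3)·(2x + 5) = 6x^2 + 1. This has degree ≥ 2, so divide by f(x) over F_7: 6x^2 + 1 = (6)·(x^2 + 5x + 5) + (5x + 6). Hence a·b ≡ 5x + 6 (mod f). (F_7[x]/(f) is a field with 7^2 = 49 elements since f is irreducible of degree 2.)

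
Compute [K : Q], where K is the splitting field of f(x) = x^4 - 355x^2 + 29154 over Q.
[K : Q] = 4

Solving the quadratic in x^2: x^2 = (355 ± √(355^2 - 4·29154))/2 = (355 ± √9409)/2 = (355 ± 97)/2, giving x^2 = 129 or x^2 = 226. So f(x) = (x^2 - 129)(x^2 - 226) and the roots of f are ±√129, ±√226. Hence the splitting field is K = Q(√129, √226). Since 129 and 226 are distinct squarefree integers > 1, their product 29154 is not a perfect square, so √226 ∉ Q(√129). By the tower law [K:Q] = [Q(√129,√226):Q(√129)] · [Q(√129):Q] = 2 · 2 = 4.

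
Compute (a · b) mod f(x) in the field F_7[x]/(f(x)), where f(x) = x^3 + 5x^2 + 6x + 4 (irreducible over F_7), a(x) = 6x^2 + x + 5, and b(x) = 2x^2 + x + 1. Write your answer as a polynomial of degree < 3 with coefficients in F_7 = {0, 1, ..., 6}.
a · b ≡ 2x^2 + 4x + 3 (mod f(x))

Multiply in F_7[x]: a(x)·b(x) = (6x^2 + x + 5)·(2x^2 + x + 1) = 5x^4 + x^3 + 3x^2 + 6x + 5. This has degree ≥ 3, so divide by f(x) over F_7: 5x^4 + x^3 + 3x^2 + 6x + 5 = (5x + 4)·(x^3 + 5x^2 + 6x + 4) + (2x^2 + 4x + 3). Hence a·b ≡ 2x^2 + 4x + 3 (mod f). (F_7[x]/(f) is a field with 7^3 = 343 elements since f is irreducible of degree 3.)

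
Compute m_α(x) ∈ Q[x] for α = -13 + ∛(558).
m_α(x) = x^3 + 39x^2 + 507x + 1639

Set β = α + 13 = ∛(558), so β^3 = 558. Then (α + 13)^3 - 558 = 0, i.e. α is a root of g(x) = (x + 13)^3 - 558 = x^3 + 39x^2 + 507x + 1639. Since g(x) = h(x + 13) where h(x) = x^3 - 558, and h is irreducible over Q (because 558 is not a perfect cube, so h has no rational root, and a monic cubic with no rational root is irreducible), g is also irreducible (irreducibility is preserved under the substitution x → x + 13). Hence m_α(x) = x^3 + 39x^2 + 507x + 1639.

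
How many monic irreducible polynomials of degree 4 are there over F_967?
There are 218597625708 monic irreducible polynomials of degree 4 over F_967

Each element of F_{967^4} that lies in no proper subfield is a root of exactly one monic irreducible of degree 4 over F_967, and each such polynomial has 4 distinct roots in F_{967^4}. By Möbius inversion the count is N_967(4) = (1/4) Σ_{d|4} μ(4/d) · 967^d = (1/4)(μ(4)·967^1 + μ(2)·967^2 + μ(1)·967^4) = 874390502832/4 = 218597625708.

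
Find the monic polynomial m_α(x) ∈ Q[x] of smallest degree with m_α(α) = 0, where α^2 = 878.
m_α(x) = x^2 - 878

α satisfies α^2 - 878 = 0, so x^2 - 878 annihilates α. Since d = 878 is squarefree and ≠ 1, it is not a perfect square in Q, so x^2 - 878 has no rational root and is therefore irreducible over Q (a degree-2 polynomial over a field is irreducible iff it has no root). Hence m_α(x) = x^2 - 878.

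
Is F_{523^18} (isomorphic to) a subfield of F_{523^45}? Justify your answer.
No: F_{523^18} is not a subfield of F_{523^45}

F_{p^m} embeds in F_{p^n} iff m | n. Here 18 ∤ 45 (since 45 = 2·18 + 9 with remainder 9 ≠ 0), so F_{523^18} is not a subfield of F_{523^45}. Equivalently: if it were, the tower law would give 18 = [F_{523^18}:F_523] dividing [F_{523^45}:F_523] = 45, contradiction.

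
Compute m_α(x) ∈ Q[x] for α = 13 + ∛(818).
m_α(x) = x^3 - 39x^2 + 507x - 3015

Set β = α - 13 = ∛(818), so β^3 = 818. Then (α - 13)^3 - 818 = 0, i.e. α is a root of g(x) = (x - 13)^3 - 818 = x^3 - 39x^2 + 507x - 3015. Since g(x) = h(x - 13) where h(x) = x^3 - 818, and h is irreducible over Q (because 818 is not a perfect cube, so h has no rational root, and a monic cubic with no rational root is irreducible), g is also irreducible (irreducibility is preserved under the substitution x → x - 13). Hence m_α(x) = x^3 - 39x^2 + 507x - 3015.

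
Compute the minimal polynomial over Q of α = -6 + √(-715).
m_α(x) = x^2 + 12x + 751

From α + 6 = √(-715), squaring gives (α + 6)^2 = -715, i.e. α^2 + 12α + 36 = -715, so α^2 + 12α + 751 = 0. The discriminant of x^2 + 12x + 751 is (12)^2 - 4·(751) = 144 - 3004 = -2860, and 4·(-715) is not a perfect square in Q since -715 is squarefree and ≠ 1. Hence x^2 + 12x + 751 is irreducible over Q and is the minimal polynomial of α.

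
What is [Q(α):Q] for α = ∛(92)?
[Q(α):Q] = 3

The minimal polynomial of α is x^3 - 92, irreducible over Q since 92 is not a perfect cube (so x^3 - 92 has no rational root). Hence [Q(α):Q] = deg(m_α) = 3.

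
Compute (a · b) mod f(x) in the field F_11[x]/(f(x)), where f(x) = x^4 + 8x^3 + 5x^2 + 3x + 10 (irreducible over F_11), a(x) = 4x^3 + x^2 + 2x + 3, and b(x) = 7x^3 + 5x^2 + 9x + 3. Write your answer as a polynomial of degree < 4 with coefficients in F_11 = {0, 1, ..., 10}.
a · b ≡ 3x^3 + 9x^2 + 5x + 4 (mod f(x))

Multiply in F_11[x]: a(x)·b(x) = (4x^3 + x^2 + 2x + 3)·(7x^3 + 5x^2 + 9x + 3) = 6x^6 + 5x^5 + 8x^3 + 3x^2 + 9. This has degree ≥ 4, so divide by f(x) over F_11: 6x^6 + 5x^5 + 8x^3 + 3x^2 + 9 = (6x^2 + x + 6)·(x^4 + 8x^3 + 5x^2 + 3x + 10) + (3x^3 + 9x^2 + 5x + 4). Hence a·b ≡ 3x^3 + 9x^2 + 5x + 4 (mod f). (F_11[x]/(f) is a field with 11^4 = 14641 elements since f is irreducible of degree 4.)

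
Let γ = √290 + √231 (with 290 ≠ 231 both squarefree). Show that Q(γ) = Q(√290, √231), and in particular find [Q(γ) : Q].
[Q(γ) : Q] = 4 (equivalently, Q(γ) = Q(√290, √231))

Obviously Q(γ) ⊆ Q(√290, √231), and [Q(√290, √231):Q] = 4 (since 290, 231 are distinct squarefree integers > 1 with 66990 not a perfect square). To show equality we compute the minimal polynomial of γ. From γ = √290 + √231: γ^2 = 290 + 2√(66990) + 231 = 521 + 2√(66990), so γ^2 - 521 = 2√(66990); squaring, (γ^2 - 521)^2 = 4·66990, i.e. γ^4 - 1042γ^2 + 271441 - 267960 = 0, i.e. γ^4 - 1042γ^2 + 3481 = 0. So γ is a root of x^4 - 1042x^2 + 3481. This polynomial is irreducible over Q: it has no rational root (each ±√290 ± √231 is irrational), and any factorization into two quadratics over Q would force √(66990) ∈ Q (pairing opposite roots) or √290, √231 ∈ Q (other pairings), all impossible. Hence [Q(γ):Q] = 4 = [Q(√290, √231):Q], so Q(γ) = Q(√290, √231).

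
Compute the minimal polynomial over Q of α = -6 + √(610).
m_α(x) = x^2 + 12x - 574

From α + 6 = √(610), squaring gives (α + 6)^2 = 610, i.e. α^2 + 12α + 36 = 610, so α^2 + 12α - 574 = 0. The discriminant of x^2 + 12x - 574 is (12)^2 - 4·(-574) = 144 + 2296 = 2440, and 4·(610) is not a perfect square in Q since 610 is squarefree and ≠ 1. Hence x^2 + 12x - 574 is irreducible over Q and is the minimal polynomial of α.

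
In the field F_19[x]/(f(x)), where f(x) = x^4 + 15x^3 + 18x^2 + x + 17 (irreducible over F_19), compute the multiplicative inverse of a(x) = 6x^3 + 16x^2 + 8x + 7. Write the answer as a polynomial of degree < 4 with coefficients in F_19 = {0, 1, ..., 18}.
a(x)^(-1) ≡ 15x^3 + 4x^2 + 3x + 7 (mod f(x))

Since f is irreducible over F_19, F_19[x]/(f) is a field and a(x) ≠ 0 has an inverse. Apply the extended Euclidean algorithm to f(x) and a(x) in F_19[x]: f(x) = (16x + 1)·a(x) + (7x^2 + 14x + 10);  a(x) = (9x + 6)·(7x^2 + 14x + 10) + (5x + 4);  (7x^2 + 14x + 10) = (9x + 7)·(5x + 4) + (1). The last nonzero remainder is the constant 1 = gcd(f, a) in F_19. Back-substituting through the division chain expresses 1 = s(x)·a(x) + t(x)·f(x) with s(x) ≡ 15x^3 + 4x^2 + 3x + 7 (mod f), so a(x)^(-1) ≡ s(x) = 15x^3 + 4x^2 + 3x + 7 (mod f). Check: (6x^3 + 16x^2 + 8x + 7)·(15x^3 + 4x^2 + 3x + 7) = 14x^6 + 17x^5 + 12x^4 + 18x^3 + 12x^2 + x + 11 ≡ 1 (mod x^4 + 15x^3 + 18x^2 + x + 17).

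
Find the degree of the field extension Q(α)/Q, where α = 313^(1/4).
[Q(α):Q] = 4

α is a root of x^4 - 313. By Eisenstein's criterion at the prime p = 313 (which divides the constant term 313 but p^2 = 97969 does not, since 313 is squarefree), x^4 - 313 is irreducible over Q. Hence [Q(α):Q] = 4.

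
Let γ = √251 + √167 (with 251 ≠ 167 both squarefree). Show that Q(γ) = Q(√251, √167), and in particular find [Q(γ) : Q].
[Q(γ) : Q] = 4 (equivalently, Q(γ) = Q(√251, √167))

Obviously Q(γ) ⊆ Q(√251, √167), and [Q(√251, √167):Q] = 4 (since 251, 167 are distinct squarefree integers > 1 with 41917 not a perfect square). To show equality we compute the minimal polynomial of γ. From γ = √251 + √167: γ^2 = 251 + 2√(41917) + 167 = 418 + 2√(41917), so γ^2 - 418 = 2√(41917); squaring, (γ^2 - 418)^2 = 4·41917, i.e. γ^4 - 836γ^2 + 174724 - 167668 = 0, i.e. γ^4 - 836γ^2 + 7056 = 0. So γ is a root of x^4 - 836x^2 + 7056. This polynomial is irreducible over Q: it has no rational root (each ±√251 ± √167 is irrational), and any factorization into two quadratics over Q would force √(41917) ∈ Q (pairing opposite roots) or √251, √167 ∈ Q (other pairings), all impossible. Hence [Q(γ):Q] = 4 = [Q(√251, √167):Q], so Q(γ) = Q(√251, √167).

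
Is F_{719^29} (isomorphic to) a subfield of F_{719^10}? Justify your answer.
No: F_{719^29} is not a subfield of F_{719^10}

F_{p^m} embeds in F_{p^n} iff m | n. Here 29 ∤ 10 (since 10 = 0·29 + 10 with remainder 10 ≠ 0), so F_{719^29} is not a subfield of F_{719^10}. Equivalently: if it were, the tower law would give 29 = [F_{719^29}:F_719] dividing [F_{719^10}:F_719] = 10, contradiction.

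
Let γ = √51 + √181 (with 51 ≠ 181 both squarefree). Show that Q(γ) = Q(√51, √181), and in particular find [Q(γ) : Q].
[Q(γ) : Q] = 4 (equivalently, Q(γ) = Q(√51, √181))

Obviously Q(γ) ⊆ Q(√51, √181), and [Q(√51, √181):Q] = 4 (since 51, 181 are distinct squarefree integers > 1 with 9231 not a perfect square). To show equality we compute the minimal polynomial of γ. From γ = √51 + √181: γ^2 = 51 + 2√(9231) + 181 = 232 + 2√(9231), so γ^2 - 232 = 2√(9231); squaring, (γ^2 - 232)^2 = 4·9231, i.e. γ^4 - 464γ^2 + 53824 - 36924 = 0, i.e. γ^4 - 464γ^2 + 16900 = 0. So γ is a root of x^4 - 464x^2 + 16900. This polynomial is irreducible over Q: it has no rational root (each ±√51 ± √181 is irrational), and any factorization into two quadratics over Q would force √(9231) ∈ Q (pairing opposite roots) or √51, √181 ∈ Q (other pairings), all impossible. Hence [Q(γ):Q] = 4 = [Q(√51, √181):Q], so Q(γ) = Q(√51, √181).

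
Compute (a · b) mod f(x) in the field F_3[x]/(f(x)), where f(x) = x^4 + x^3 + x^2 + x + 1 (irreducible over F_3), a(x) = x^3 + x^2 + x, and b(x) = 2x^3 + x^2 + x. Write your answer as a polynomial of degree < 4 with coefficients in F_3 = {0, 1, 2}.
a · b ≡ x^3 + x + 2 (mod f(x))

Multiply in F_3[x]: a(x)·b(x) = (x^3 + x^2 + x)·(2x^3 + x^2 + x) = 2x^6 + x^4 + 2x^3 + x^2. This has degree ≥ 4, so divide by f(x) over F_3: 2x^6 + x^4 + 2x^3 + x^2 = (2x^2 + x + 1)·(x^4 + x^3 + x^2 + x + 1) + (x^3 + x + 2). Hence a·b ≡ x^3 + x + 2 (mod f). (F_3[x]/(f) is a field with 3^4 = 81 elements since f is irreducible of degree 4.)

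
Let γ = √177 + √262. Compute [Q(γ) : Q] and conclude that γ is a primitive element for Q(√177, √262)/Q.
[Q(γ) : Q] = 4 (equivalently, Q(γ) = Q(√177, √262))

Obviously Q(γ) ⊆ Q(√177, √262), and [Q(√177, √262):Q] = 4 (since 177, 262 are distinct squarefree integers > 1 with 46374 not a perfect square). To show equality we compute the minimal polynomial of γ. From γ = √177 + √262: γ^2 = 177 + 2√(46374) + 262 = 439 + 2√(46374), so γ^2 - 439 = 2√(46374); squaring, (γ^2 - 439)^2 = 4·46374, i.e. γ^4 - 878γ^2 + 192721 - 185496 = 0, i.e. γ^4 - 878γ^2 + 7225 = 0. So γ is a root of x^4 - 878x^2 + 7225. This polynomial is irreducible over Q: it has no rational root (each ±√177 ± √262 is irrational), and any factorization into two quadratics over Q would force √(46374) ∈ Q (pairing opposite roots) or √177, √262 ∈ Q (other pairings), all impossible. Hence [Q(γ):Q] = 4 = [Q(√177, √262):Q], so Q(γ) = Q(√177, √262).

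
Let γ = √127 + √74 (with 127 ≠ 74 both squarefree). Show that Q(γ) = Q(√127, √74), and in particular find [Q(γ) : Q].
[Q(γ) : Q] = 4 (equivalently, Q(γ) = Q(√127, √74))

Obviously Q(γ) ⊆ Q(√127, √74), and [Q(√127, √74):Q] = 4 (since 127, 74 are distinct squarefree integers > 1 with 9398 not a perfect square). To show equality we compute the minimal polynomial of γ. From γ = √127 + √74: γ^2 = 127 + 2√(9398) + 74 = 201 + 2√(9398), so γ^2 - 201 = 2√(9398); squaring, (γ^2 - 201)^2 = 4·9398, i.e. γ^4 - 402γ^2 + 40401 - 37592 = 0, i.e. γ^4 - 402γ^2 + 2809 = 0. So γ is a root of x^4 - 402x^2 + 2809. This polynomial is irreducible over Q: it has no rational root (each ±√127 ± √74 is irrational), and any factorization into two quadratics over Q would force √(9398) ∈ Q (pairing opposite roots) or √127, √74 ∈ Q (other pairings), all impossible. Hence [Q(γ):Q] = 4 = [Q(√127, √74):Q], so Q(γ) = Q(√127, √74).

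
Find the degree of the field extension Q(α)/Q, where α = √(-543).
[Q(α):Q] = 2

[Q(α):Q] equals the degree of the minimal polynomial of α. Here α^2 = -543 and x^2 + 543 is irreducible (d = -543 is squarefree, ≠ 1, hence not a square), so deg(m_α) = 2. Thus [Q(α):Q] = 2.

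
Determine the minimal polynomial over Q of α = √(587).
m_α(x) = x^2 - 587

α satisfies α^2 - 587 = 0, so x^2 - 587 annihilates α. Since d = 587 is squarefree and ≠ 1, it is not a perfect square in Q, so x^2 - 587 has no rational root and is therefore irreducible over Q (a degree-2 polynomial over a field is irreducible iff it has no root). Hence m_α(x) = x^2 - 587.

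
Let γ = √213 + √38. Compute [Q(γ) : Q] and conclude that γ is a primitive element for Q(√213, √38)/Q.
[Q(γ) : Q] = 4 (equivalently, Q(γ) = Q(√213, √38))

Obviously Q(γ) ⊆ Q(√213, √38), and [Q(√213, √38):Q] = 4 (since 213, 38 are distinct squarefree integers > 1 with 8094 not a perfect square). To show equality we compute the minimal polynomial of γ. From γ = √213 + √38: γ^2 = 213 + 2√(8094) + 38 = 251 + 2√(8094), so γ^2 - 251 = 2√(8094); squaring, (γ^2 - 251)^2 = 4·8094, i.e. γ^4 - 502γ^2 + 63001 - 32376 = 0, i.e. γ^4 - 502γ^2 + 30625 = 0. So γ is a root of x^4 - 502x^2 + 30625. This polynomial is irreducible over Q: it has no rational root (each ±√213 ± √38 is irrational), and any factorization into two quadratics over Q would force √(8094) ∈ Q (pairing opposite roots) or √213, √38 ∈ Q (other pairings), all impossible. Hence [Q(γ):Q] = 4 = [Q(√213, √38):Q], so Q(γ) = Q(√213, √38).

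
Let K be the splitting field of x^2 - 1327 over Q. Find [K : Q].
[K : Q] = 2

f(x) = x^2 - 1327 factors as (x - √1327)(x + √1327). The splitting field is K = Q(√1327). Since 1327 is squarefree and > 1, it is not a perfect square, so x^2 - 1327 is irreducible over Q and [Q(√1327) : Q] = 2. Hence [K : Q] = 2.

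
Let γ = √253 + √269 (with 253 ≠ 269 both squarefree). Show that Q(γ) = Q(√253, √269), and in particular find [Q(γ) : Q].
[Q(γ) : Q] = 4 (equivalently, Q(γ) = Q(√253, √269))

Obviously Q(γ) ⊆ Q(√253, √269), and [Q(√253, √269):Q] = 4 (since 253, 269 are distinct squarefree integers > 1 with 68057 not a perfect square). To show equality we compute the minimal polynomial of γ. From γ = √253 + √269: γ^2 = 253 + 2√(68057) + 269 = 522 + 2√(68057), so γ^2 - 522 = 2√(68057); squaring, (γ^2 - 522)^2 = 4·68057, i.e. γ^4 - 1044γ^2 + 272484 - 272228 = 0, i.e. γ^4 - 1044γ^2 + 256 = 0. So γ is a root of x^4 - 1044x^2 + 256. This polynomial is irreducible over Q: it has no rational root (each ±√253 ± √269 is irrational), and any factorization into two quadratics over Q would force √(68057) ∈ Q (pairing opposite roots) or √253, √269 ∈ Q (other pairings), all impossible. Hence [Q(γ):Q] = 4 = [Q(√253, √269):Q], so Q(γ) = Q(√253, √269).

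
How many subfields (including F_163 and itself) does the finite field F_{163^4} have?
F_{163^4} has 3 subfields

The subfields of F_{p^n} are exactly the fields F_{p^d} for d | n (each is the fixed field of the unique index-d subgroup of Gal(F_{p^n}/F_p) ≅ Z/nZ). The divisors of n = 4 are {1, 2, 4}, giving 3 subfields: F_{163^1}, F_{163^2}, F_{163^4}.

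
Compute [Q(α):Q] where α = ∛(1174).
[Q(α):Q] = 3

The minimal polynomial of α is x^3 - 1174, irreducible over Q since 1174 is not a perfect cube (so x^3 - 1174 has no rational root). Hence [Q(α):Q] = deg(m_α) = 3.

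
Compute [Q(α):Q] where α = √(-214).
[Q(α):Q] = 2

[Q(α):Q] equals the degree of the minimal polynomial of α. Here α^2 = -214 and x^2 + 214 is irreducible (d = -214 is squarefree, ≠ 1, hence not a square), so deg(m_α) = 2. Thus [Q(α):Q] = 2.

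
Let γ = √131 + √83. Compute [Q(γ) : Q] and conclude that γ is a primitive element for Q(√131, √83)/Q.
[Q(γ) : Q] = 4 (equivalently, Q(γ) = Q(√131, √83))

Obviously Q(γ) ⊆ Q(√131, √83), and [Q(√131, √83):Q] = 4 (since 131, 83 are distinct squarefree integers > 1 with 10873 not a perfect square). To show equality we compute the minimal polynomial of γ. From γ = √131 + √83: γ^2 = 131 + 2√(10873) + 83 = 214 + 2√(10873), so γ^2 - 214 = 2√(10873); squaring, (γ^2 - 214)^2 = 4·10873, i.e. γ^4 - 428γ^2 + 45796 - 43492 = 0, i.e. γ^4 - 428γ^2 + 2304 = 0. So γ is a root of x^4 - 428x^2 + 2304. This polynomial is irreducible over Q: it has no rational root (each ±√131 ± √83 is irrational), and any factorization into two quadratics over Q would force √(10873) ∈ Q (pairing opposite roots) or √131, √83 ∈ Q (other pairings), all impossible. Hence [Q(γ):Q] = 4 = [Q(√131, √83):Q], so Q(γ) = Q(√131, √83).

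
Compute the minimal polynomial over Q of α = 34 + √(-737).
m_α(x) = x^2 - 68x + 1893

From α - 34 = √(-737), squaring gives (α - 34)^2 = -737, i.e. α^2 - 68α + 1156 = -737, so α^2 - 68α + 1893 = 0. The discriminant of x^2 - 68x + 1893 is (-68)^2 - 4·(1893) = 4624 - 7572 = -2948, and 4·(-737) is not a perfect square in Q since -737 is squarefree and ≠ 1. Hence x^2 - 68x + 1893 is irreducible over Q and is the minimal polynomial of α.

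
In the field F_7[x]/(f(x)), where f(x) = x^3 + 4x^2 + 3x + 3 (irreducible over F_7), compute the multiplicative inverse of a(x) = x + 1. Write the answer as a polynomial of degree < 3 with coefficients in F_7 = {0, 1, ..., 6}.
a(x)^(-1) ≡ 2x^2 + 6x (mod f(x))

Since f is irreducible over F_7, F_7[x]/(f) is a field and a(x) ≠ 0 has an inverse. Apply the extended Euclidean algorithm to f(x) and a(x) in F_7[x]: f(x) = (x^2 + 3x)·a(x) + (3). The last nonzero remainder is the constant 3 = gcd(f, a) in F_7. Back-substituting through the division chain expresses 3 = s(x)·a(x) + t(x)·f(x) with s(x) ≡ 6x^2 + 4x (mod f), so (6x^2 + 4x)·a(x) ≡ 3 (mod f). Multiplying by 3^(-1) ≡ 5 in F_7 gives a(x)^(-1) ≡ 5·(6x^2 + 4x) ≡ 2x^2 + 6x (mod f). Check: (x + 1)·(2x^2 + 6x) = 2x^3 + x^2 + 6x ≡ 1 (mod x^3 + 4x^2 + 3x + 3).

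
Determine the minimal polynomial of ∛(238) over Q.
m_α(x) = x^3 - 238

α satisfies α^3 = 238, so x^3 - 238 annihilates α. By the rational root test, a rational root p/q (in lowest terms) of x^3 - 238 would satisfy p^3 = 238 q^3, forcing q = 1 and p^3 = 238; but 238 is not a perfect cube, contradiction. A monic cubic over Q with no rational root is irreducible (any nontrivial factorization would include a linear factor). Hence x^3 - 238 is the minimal polynomial of α, and in particular [Q(α):Q] = 3.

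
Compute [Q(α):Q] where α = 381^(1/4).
[Q(α):Q] = 4

α is a root of x^4 - 381. By Eisenstein's criterion at the prime p = 3 (which divides the constant term 381 but p^2 = 9 does not, since 381 is squarefree), x^4 - 381 is irreducible over Q. Hence [Q(α):Q] = 4.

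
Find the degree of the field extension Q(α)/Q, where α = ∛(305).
[Q(α):Q] = 3

The minimal polynomial of α is x^3 - 305, irreducible over Q since 305 is not a perfect cube (so x^3 - 305 has no rational root). Hence [Q(α):Q] = deg(m_α) = 3.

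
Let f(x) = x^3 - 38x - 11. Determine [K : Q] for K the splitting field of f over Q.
[K : Q] = 6

By the rational root test, any rational root of the monic integer polynomial f(x) = x^3 - 38x - 11 must be an integer dividing the constant term -11, i.e. one of ±{1, 11}. Evaluating: f(1) = -48, f(-1) = 26, f(11) = 902, f(-11) = -924; none is 0, so f has no rational root and is therefore irreducible over Q (a cubic with no linear factor over a field is irreducible). For an irreducible cubic, the Galois group is A_3 or S_3 according as the discriminant disc(f) = -4a^3 - 27b^2 = -4·(-38)^3 - 27·(-11)^2 = 216221 is or is not a square in Q. Here disc(f) = 216221 is not a perfect square in Q, so the Galois group of f over Q is not contained in A_3 and must be all of S_3. The splitting field has degree |S_3| = 6 over Q, so [K : Q] = 6.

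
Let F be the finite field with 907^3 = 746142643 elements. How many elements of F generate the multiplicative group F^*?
There are φ(746142642) = 211766400 primitive elements

F_q^* is cyclic of order q - 1 = 746142642. A cyclic group of order m has exactly φ(m) generators. Here m = 746142642 = 2 · 3^2 · 7 · 151 · 39217, so the number of primitive elements is φ(746142642) = 211766400.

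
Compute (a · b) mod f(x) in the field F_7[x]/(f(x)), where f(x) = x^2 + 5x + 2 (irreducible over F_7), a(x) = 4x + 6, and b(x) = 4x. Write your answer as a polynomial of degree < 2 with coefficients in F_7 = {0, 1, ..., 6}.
a · b ≡ 3 (mod f(x))

Multiply in F_7[x]: a(x)·b(x) = (4x + 6)·(4x) = 2x^2 + 3x. This has degree ≥ 2, so divide by f(x) over F_7: 2x^2 + 3x = (2)·(x^2 + 5x + 2) + (3). Hence a·b ≡ 3 (mod f). (F_7[x]/(f) is a field with 7^2 = 49 elements since f is irreducible of degree 2.)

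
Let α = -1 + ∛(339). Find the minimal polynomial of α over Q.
m_α(x) = x^3 + 3x^2 + 3x - 338

Set β = α + 1 = ∛(339), so β^3 = 339. Then (α + 1)^3 - 339 = 0, i.e. α is a root of g(x) = (x + 1)^3 - 339 = x^3 + 3x^2 + 3x - 338. Since g(x) = h(x + 1) where h(x) = x^3 - 339, and h is irreducible over Q (because 339 is not a perfect cube, so h has no rational root, and a monic cubic with no rational root is irreducible), g is also irreducible (irreducibility is preserved under the substitution x → x + 1). Hence m_α(x) = x^3 + 3x^2 + 3x - 338.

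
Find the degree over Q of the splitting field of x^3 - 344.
[K : Q] = 6

The roots of x^3 - 344 are ∛344, ω∛344, ω^2∛344 where ω = e^(2πi/3) is a primitive cube root of unity, so K = Q(∛344, ω). Now [Q(∛344):Q] = 3 (since 344 is not a perfect cube, x^3 - 344 is irreducible) and [Q(ω):Q] = 2. Both 2 and 3 divide [K:Q], and [K:Q] ≤ 3·2 = 6, so [K:Q] = 6. (Equivalently: Q(∛344) ⊂ R but ω ∉ R, so [K : Q(∛344)] = 2.)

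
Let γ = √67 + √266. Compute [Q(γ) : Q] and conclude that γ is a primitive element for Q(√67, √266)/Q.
[Q(γ) : Q] = 4 (equivalently, Q(γ) = Q(√67, √266))

Obviously Q(γ) ⊆ Q(√67, √266), and [Q(√67, √266):Q] = 4 (since 67, 266 are distinct squarefree integers > 1 with 17822 not a perfect square). To show equality we compute the minimal polynomial of γ. From γ = √67 + √266: γ^2 = 67 + 2√(17822) + 266 = 333 + 2√(17822), so γ^2 - 333 = 2√(17822); squaring, (γ^2 - 333)^2 = 4·17822, i.e. γ^4 - 666γ^2 + 110889 - 71288 = 0, i.e. γ^4 - 666γ^2 + 39601 = 0. So γ is a root of x^4 - 666x^2 + 39601. This polynomial is irreducible over Q: it has no rational root (each ±√67 ± √266 is irrational), and any factorization into two quadratics over Q would force √(17822) ∈ Q (pairing opposite roots) or √67, √266 ∈ Q (other pairings), all impossible. Hence [Q(γ):Q] = 4 = [Q(√67, √266):Q], so Q(γ) = Q(√67, √266).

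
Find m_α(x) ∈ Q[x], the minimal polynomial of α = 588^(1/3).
m_α(x) = x^3 - 588

α satisfies α^3 = 588, so x^3 - 588 annihilates α. By the rational root test, a rational root p/q (in lowest terms) of x^3 - 588 would satisfy p^3 = 588 q^3, forcing q = 1 and p^3 = 588; but 588 is not a perfect cube, contradiction. A monic cubic over Q with no rational root is irreducible (any nontrivial factorization would include a linear factor). Hence x^3 - 588 is the minimal polynomial of α, and in particular [Q(α):Q] = 3.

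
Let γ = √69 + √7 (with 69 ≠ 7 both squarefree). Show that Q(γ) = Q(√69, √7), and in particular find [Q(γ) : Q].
[Q(γ) : Q] = 4 (equivalently, Q(γ) = Q(√69, √7))

Obviously Q(γ) ⊆ Q(√69, √7), and [Q(√69, √7):Q] = 4 (since 69, 7 are distinct squarefree integers > 1 with 483 not a perfect square). To show equality we compute the minimal polynomial of γ. From γ = √69 + √7: γ^2 = 69 + 2√(483) + 7 = 76 + 2√(483), so γ^2 - 76 = 2√(483); squaring, (γ^2 - 76)^2 = 4·483, i.e. γ^4 - 152γ^2 + 5776 - 1932 = 0, i.e. γ^4 - 152γ^2 + 3844 = 0. So γ is a root of x^4 - 152x^2 + 3844. This polynomial is irreducible over Q: it has no rational root (each ±√69 ± √7 is irrational), and any factorization into two quadratics over Q would force √(483) ∈ Q (pairing opposite roots) or √69, √7 ∈ Q (other pairings), all impossible. Hence [Q(γ):Q] = 4 = [Q(√69, √7):Q], so Q(γ) = Q(√69, √7).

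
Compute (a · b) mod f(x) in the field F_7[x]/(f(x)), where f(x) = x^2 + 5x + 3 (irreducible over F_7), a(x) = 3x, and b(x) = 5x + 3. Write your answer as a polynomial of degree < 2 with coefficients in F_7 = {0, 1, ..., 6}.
a · b ≡ 4x + 4 (mod f(x))

Multiply in F_7[x]: a(x)·b(x) = (3x)·(5x + 3) = x^2 + 2x. This has degree ≥ 2, so divide by f(x) over F_7: x^2 + 2x = (1)·(x^2 + 5x + 3) + (4x + 4). Hence a·b ≡ 4x + 4 (mod f). (F_7[x]/(f) is a field with 7^2 = 49 elements since f is irreducible of degree 2.)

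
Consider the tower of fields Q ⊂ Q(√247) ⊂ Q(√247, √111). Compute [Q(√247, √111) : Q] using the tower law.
[Q(√247, √111) : Q] = 4

[Q(√247):Q] = 2 (min poly x^2 - 247, irreducible since 247 is squarefree > 1). For the top step, suppose √111 ∈ Q(√247), say √111 = c + d√247 with c, d ∈ Q. Squaring: 111 = c^2 + 247d^2 + 2cd√247. Since √247 ∉ Q this forces 2cd = 0. If d = 0 then √111 = c ∈ Q, contradicting 111 squarefree > 1. If c = 0 then 111 = 247d^2, so 247·111 = (247d)^2 is a perfect square in Q — but 247·111 = 27417 is not a perfect square (since 247 and 111 are distinct squarefree integers). Contradiction. Hence √111 ∉ Q(√247), so x^2 - 111 stays irreducible over Q(√247) and [Q(√247, √111) : Q(√247)] = 2. By the tower law, [Q(√247, √111) : Q] = 2 · 2 = 4.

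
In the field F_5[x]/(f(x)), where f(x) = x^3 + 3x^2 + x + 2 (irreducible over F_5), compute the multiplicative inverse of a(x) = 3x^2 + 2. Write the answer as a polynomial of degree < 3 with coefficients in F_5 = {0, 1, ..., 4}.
a(x)^(-1) ≡ 4x^2 + 2x + 3 (mod f(x))

Since f is irreducible over F_5, F_5[x]/(f) is a field and a(x) ≠ 0 has an inverse. Apply the extended Euclidean algorithm to f(x) and a(x) in F_5[x]: f(x) = (2x + 1)·a(x) + (2x);  a(x) = (4x)·(2x) + (2). The last nonzero remainder is the constant 2 = gcd(f, a) in F_5. Back-substituting through the division chain expresses 2 = s(x)·a(x) + t(x)·f(x) with s(x) ≡ 3x^2 + 4x + 1 (mod f), so (3x^2 + 4x + 1)·a(x) ≡ 2 (mod f). Multiplying by 2^(-1) ≡ 3 in F_5 gives a(x)^(-1) ≡ 3·(3x^2 + 4x + 1) ≡ 4x^2 + 2x + 3 (mod f). Check: (3x^2 + 2)·(4x^2 + 2x + 3) = 2x^4 + x^3 + 2x^2 + 4x + 1 ≡ 1 (mod x^3 + 3x^2 + x + 2).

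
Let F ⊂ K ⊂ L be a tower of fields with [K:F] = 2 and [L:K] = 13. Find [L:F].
[L:F] = 26

The tower law says that for any tower of field extensions F ⊂ K ⊂ L with finite degrees, [L:F] = [L:K] · [K:F]. Here this gives [L:F] = 13 · 2 = 26.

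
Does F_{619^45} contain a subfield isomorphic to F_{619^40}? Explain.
No: F_{619^40} is not a subfield of F_{619^45}

F_{p^m} embeds in F_{p^n} iff m | n. Here 40 ∤ 45 (since 45 = 1·40 + 5 with remainder 5 ≠ 0), so F_{619^40} is not a subfield of F_{619^45}. Equivalently: if it were, the tower law would give 40 = [F_{619^40}:F_619] dividing [F_{619^45}:F_619] = 45, contradiction.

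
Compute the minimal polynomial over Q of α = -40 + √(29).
m_α(x) = x^2 + 80x + 1571

From α + 40 = √(29), squaring gives (α + 40)^2 = 29, i.e. α^2 + 80α + 1600 = 29, so α^2 + 80α + 1571 = 0. The discriminant of x^2 + 80x + 1571 is (80)^2 - 4·(1571) = 6400 - 6284 = 116, and 4·(29) is not a perfect square in Q since 29 is squarefree and ≠ 1. Hence x^2 + 80x + 1571 is irreducible over Q and is the minimal polynomial of α.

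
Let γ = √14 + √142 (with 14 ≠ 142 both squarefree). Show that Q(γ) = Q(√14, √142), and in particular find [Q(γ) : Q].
[Q(γ) : Q] = 4 (equivalently, Q(γ) = Q(√14, √142))

Obviously Q(γ) ⊆ Q(√14, √142), and [Q(√14, √142):Q] = 4 (since 14, 142 are distinct squarefree integers > 1 with 1988 not a perfect square). To show equality we compute the minimal polynomial of γ. From γ = √14 + √142: γ^2 = 14 + 2√(1988) + 142 = 156 + 2√(1988), so γ^2 - 156 = 2√(1988); squaring, (γ^2 - 156)^2 = 4·1988, i.e. γ^4 - 312γ^2 + 24336 - 7952 = 0, i.e. γ^4 - 312γ^2 + 16384 = 0. So γ is a root of x^4 - 312x^2 + 16384. This polynomial is irreducible over Q: it has no rational root (each ±√14 ± √142 is irrational), and any factorization into two quadratics over Q would force √(1988) ∈ Q (pairing opposite roots) or √14, √142 ∈ Q (other pairings), all impossible. Hence [Q(γ):Q] = 4 = [Q(√14, √142):Q], so Q(γ) = Q(√14, √142).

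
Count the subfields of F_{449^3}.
F_{449^3} has 2 subfields

The subfields of F_{p^n} are exactly the fields F_{p^d} for d | n (each is the fixed field of the unique index-d subgroup of Gal(F_{p^n}/F_p) ≅ Z/nZ). The divisors of n = 3 are {1, 3}, giving 2 subfields: F_{449^1}, F_{449^3}.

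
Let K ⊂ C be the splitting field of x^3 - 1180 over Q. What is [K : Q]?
[K : Q] = 6

The roots of x^3 - 1180 are ∛1180, ω∛1180, ω^2∛1180 where ω = e^(2πi/3) is a primitive cube root of unity, so K = Q(∛1180, ω). Now [Q(∛1180):Q] = 3 (since 1180 is not a perfect cube, x^3 - 1180 is irreducible) and [Q(ω):Q] = 2. Both 2 and 3 divide [K:Q], and [K:Q] ≤ 3·2 = 6, so [K:Q] = 6. (Equivalently: Q(∛1180) ⊂ R but ω ∉ R, so [K : Q(∛1180)] = 2.)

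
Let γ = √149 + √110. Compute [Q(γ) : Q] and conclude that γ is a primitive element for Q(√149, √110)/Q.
[Q(γ) : Q] = 4 (equivalently, Q(γ) = Q(√149, √110))

Obviously Q(γ) ⊆ Q(√149, √110), and [Q(√149, √110):Q] = 4 (since 149, 110 are distinct squarefree integers > 1 with 16390 not a perfect square). To show equality we compute the minimal polynomial of γ. From γ = √149 + √110: γ^2 = 149 + 2√(16390) + 110 = 259 + 2√(16390), so γ^2 - 259 = 2√(16390); squaring, (γ^2 - 259)^2 = 4·16390, i.e. γ^4 - 518γ^2 + 67081 - 65560 = 0, i.e. γ^4 - 518γ^2 + 1521 = 0. So γ is a root of x^4 - 518x^2 + 1521. This polynomial is irreducible over Q: it has no rational root (each ±√149 ± √110 is irrational), and any factorization into two quadratics over Q would force √(16390) ∈ Q (pairing opposite roots) or √149, √110 ∈ Q (other pairings), all impossible. Hence [Q(γ):Q] = 4 = [Q(√149, √110):Q], so Q(γ) = Q(√149, √110).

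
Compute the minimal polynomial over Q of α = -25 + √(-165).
m_α(x) = x^2 + 50x + 790

From α + 25 = √(-165), squaring gives (α + 25)^2 = -165, i.e. α^2 + 50α + 625 = -165, so α^2 + 50α + 790 = 0. The discriminant of x^2 + 50x + 790 is (50)^2 - 4·(790) = 2500 - 3160 = -660, and 4·(-165) is not a perfect square in Q since -165 is squarefree and ≠ 1. Hence x^2 + 50x + 790 is irreducible over Q and is the minimal polynomial of α.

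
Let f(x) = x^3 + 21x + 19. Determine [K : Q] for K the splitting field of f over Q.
[K : Q] = 6

By the rational root test, any rational root of the monic integer polynomial f(x) = x^3 + 21x + 19 must be an integer dividing the constant term 19, i.e. one of ±{1, 19}. Evaluating: f(1) = 41, f(-1) = -3, f(19) = 7277, f(-19) = -7239; none is 0, so f has no rational root and is therefore irreducible over Q (a cubic with no linear factor over a field is irreducible). For an irreducible cubic, the Galois group is A_3 or S_3 according as the discriminant disc(f) = -4a^3 - 27b^2 = -4·(21)^3 - 27·(19)^2 = -46791 is or is not a square in Q. Here disc(f) = -46791 is not a perfect square in Q, so the Galois group of f over Q is not contained in A_3 and must be all of S_3. The splitting field has degree |S_3| = 6 over Q, so [K : Q] = 6.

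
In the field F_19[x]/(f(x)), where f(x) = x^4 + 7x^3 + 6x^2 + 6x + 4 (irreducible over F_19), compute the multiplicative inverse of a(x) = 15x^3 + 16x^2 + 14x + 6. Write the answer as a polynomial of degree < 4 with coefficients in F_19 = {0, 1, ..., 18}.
a(x)^(-1) ≡ 15x^3 + 12x^2 + x + 15 (mod f(x))

Since f is irreducible over F_19, F_19[x]/(f) is a field and a(x) ≠ 0 has an inverse. Apply the extended Euclidean algorithm to f(x) and a(x) in F_19[x]: f(x) = (14x + 2)·a(x) + (6x^2 + 8x + 11);  a(x) = (12x + 12)·(6x^2 + 8x + 11) + (14x + 7);  (6x^2 + 8x + 11) = (14x + 18)·(14x + 7) + (18). The last nonzero remainder is the constant 18 = gcd(f, a) in F_19. Back-substituting through the division chain expresses 18 = s(x)·a(x) + t(x)·f(x) with s(x) ≡ 4x^3 + 7x^2 + 18x + 4 (mod f), so (4x^3 + 7x^2 + 18x + 4)·a(x) ≡ 18 (mod f). Multiplying by 18^(-1) ≡ 18 in F_19 gives a(x)^(-1) ≡ 18·(4x^3 + 7x^2 + 18x + 4) ≡ 15x^3 + 12x^2 + x + 15 (mod f). Check: (15x^3 + 16x^2 + 14x + 6)·(15x^3 + 12x^2 + x + 15) = 16x^6 + 2x^5 + 18x^4 + 5x^3 + 3x^2 + 7x + 14 ≡ 1 (mod x^4 + 7x^3 + 6x^2 + 6x + 4).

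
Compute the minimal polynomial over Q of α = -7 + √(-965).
m_α(x) = x^2 + 14x + 1014

From α + 7 = √(-965), squaring gives (α + 7)^2 = -965, i.e. α^2 + 14α + 49 = -965, so α^2 + 14α + 1014 = 0. The discriminant of x^2 + 14x + 1014 is (14)^2 - 4·(1014) = 196 - 4056 = -3860, and 4·(-965) is not a perfect square in Q since -965 is squarefree and ≠ 1. Hence x^2 + 14x + 1014 is irreducible over Q and is the minimal polynomial of α.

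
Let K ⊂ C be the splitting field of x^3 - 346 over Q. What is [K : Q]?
[K : Q] = 6

The roots of x^3 - 346 are ∛346, ω∛346, ω^2∛346 where ω = e^(2πi/3) is a primitive cube root of unity, so K = Q(∛346, ω). Now [Q(∛346):Q] = 3 (since 346 is not a perfect cube, x^3 - 346 is irreducible) and [Q(ω):Q] = 2. Both 2 and 3 divide [K:Q], and [K:Q] ≤ 3·2 = 6, so [K:Q] = 6. (Equivalently: Q(∛346) ⊂ R but ω ∉ R, so [K : Q(∛346)] = 2.)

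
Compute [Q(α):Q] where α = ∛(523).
[Q(α):Q] = 3

The minimal polynomial of α is x^3 - 523, irreducible over Q since 523 is not a perfect cube (so x^3 - 523 has no rational root). Hence [Q(α):Q] = deg(m_α) = 3.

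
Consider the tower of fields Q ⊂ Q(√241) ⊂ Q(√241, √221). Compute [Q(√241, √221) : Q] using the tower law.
[Q(√241, √221) : Q] = 4

[Q(√241):Q] = 2 (min poly x^2 - 241, irreducible since 241 is squarefree > 1). For the top step, suppose √221 ∈ Q(√241), say √221 = c + d√241 with c, d ∈ Q. Squaring: 221 = c^2 + 241d^2 + 2cd√241. Since √241 ∉ Q this forces 2cd = 0. If d = 0 then √221 = c ∈ Q, contradicting 221 squarefree > 1. If c = 0 then 221 = 241d^2, so 241·221 = (241d)^2 is a perfect square in Q — but 241·221 = 53261 is not a perfect square (since 241 and 221 are distinct squarefree integers). Contradiction. Hence √221 ∉ Q(√241), so x^2 - 221 stays irreducible over Q(√241) and [Q(√241, √221) : Q(√241)] = 2. By the tower law, [Q(√241, √221) : Q] = 2 · 2 = 4.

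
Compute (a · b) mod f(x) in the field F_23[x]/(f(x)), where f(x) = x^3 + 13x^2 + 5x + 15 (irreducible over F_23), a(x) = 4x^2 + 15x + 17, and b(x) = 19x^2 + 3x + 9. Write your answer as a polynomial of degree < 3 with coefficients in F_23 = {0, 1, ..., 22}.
a · b ≡ 14x^2 + 17x + 7 (mod f(x))

Multiply in F_23[x]: a(x)·b(x) = (4x^2 + 15x + 17)·(19x^2 + 3x + 9) = 7x^4 + 21x^3 + 13x^2 + 2x + 15. This has degree ≥ 3, so divide by f(x) over F_23: 7x^4 + 21x^3 + 13x^2 + 2x + 15 = (7x + 22)·(x^3 + 13x^2 + 5x + 15) + (14x^2 + 17x + 7). Hence a·b ≡ 14x^2 + 17x + 7 (mod f). (F_23[x]/(f) is a field with 23^3 = 12167 elements since f is irreducible of degree 3.)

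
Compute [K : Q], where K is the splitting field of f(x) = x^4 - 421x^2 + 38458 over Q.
[K : Q] = 4

Solving the quadratic in x^2: x^2 = (421 ± √(421^2 - 4·38458))/2 = (421 ± √23409)/2 = (421 ± 153)/2, giving x^2 = 287 or x^2 = 134. So f(x) = (x^2 - 287)(x^2 - 134) and the roots of f are ±√287, ±√134. Hence the splitting field is K = Q(√287, √134). Since 287 and 134 are distinct squarefree integers > 1, their product 38458 is not a perfect square, so √134 ∉ Q(√287). By the tower law [K:Q] = [Q(√287,√134):Q(√287)] · [Q(√287):Q] = 2 · 2 = 4.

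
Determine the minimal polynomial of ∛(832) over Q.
m_α(x) = x^3 - 832

α satisfies α^3 = 832, so x^3 - 832 annihilates α. By the rational root test, a rational root p/q (in lowest terms) of x^3 - 832 would satisfy p^3 = 832 q^3, forcing q = 1 and p^3 = 832; but 832 is not a perfect cube, contradiction. A monic cubic over Q with no rational root is irreducible (any nontrivial factorization would include a linear factor). Hence x^3 - 832 is the minimal polynomial of α, and in particular [Q(α):Q] = 3.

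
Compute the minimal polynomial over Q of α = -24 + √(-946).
m_α(x) = x^2 + 48x + 1522

From α + 24 = √(-946), squaring gives (α + 24)^2 = -946, i.e. α^2 + 48α + 576 = -946, so α^2 + 48α + 1522 = 0. The discriminant of x^2 + 48x + 1522 is (48)^2 - 4·(1522) = 2304 - 6088 = -3784, and 4·(-946) is not a perfect square in Q since -946 is squarefree and ≠ 1. Hence x^2 + 48x + 1522 is irreducible over Q and is the minimal polynomial of α.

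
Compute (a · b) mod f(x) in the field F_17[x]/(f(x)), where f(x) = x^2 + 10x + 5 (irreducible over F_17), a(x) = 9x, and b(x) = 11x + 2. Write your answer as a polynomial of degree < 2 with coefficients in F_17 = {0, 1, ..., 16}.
a · b ≡ 14x + 15 (mod f(x))

Multiply in F_17[x]: a(x)·b(x) = (9x)·(11x + 2) = 14x^2 + x. This has degree ≥ 2, so divide by f(x) over F_17: 14x^2 + x = (14)·(x^2 + 10x + 5) + (14x + 15). Hence a·b ≡ 14x + 15 (mod f). (F_17[x]/(f) is a field with 17^2 = 289 elements since f is irreducible of degree 2.)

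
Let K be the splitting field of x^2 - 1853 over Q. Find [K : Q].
[K : Q] = 2

f(x) = x^2 - 1853 factors as (x - √1853)(x + √1853). The splitting field is K = Q(√1853). Since 1853 is squarefree and > 1, it is not a perfect square, so x^2 - 1853 is irreducible over Q and [Q(√1853) : Q] = 2. Hence [K : Q] = 2.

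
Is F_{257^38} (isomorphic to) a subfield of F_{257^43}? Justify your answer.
No: F_{257^38} is not a subfield of F_{257^43}

F_{p^m} embeds in F_{p^n} iff m | n. Here 38 ∤ 43 (since 43 = 1·38 + 5 with remainder 5 ≠ 0), so F_{257^38} is not a subfield of F_{257^43}. Equivalently: if it were, the tower law would give 38 = [F_{257^38}:F_257] dividing [F_{257^43}:F_257] = 43, contradiction.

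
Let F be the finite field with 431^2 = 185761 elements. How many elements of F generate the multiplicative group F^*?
There are φ(185760) = 48384 primitive elements

F_q^* is cyclic of order q - 1 = 185760. A cyclic group of order m has exactly φ(m) generators. Here m = 185760 = 2^5 · 3^3 · 5 · 43, so the number of primitive elements is φ(185760) = 48384.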